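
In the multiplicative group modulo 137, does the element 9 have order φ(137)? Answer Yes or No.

No

φ(137) = 137 − 1 = 136 = 2^3 · 17.
9 is a primitive root mod 137 iff 9^(φ(137)/q) ≢ 1 for every prime q | φ(137), i.e. q ∈ {2, 17}.
9^68 ≡ 1 (mod 137)  [q = 2: ≡ 1 ✗]
9^8 ≡ 88 (mod 137)  [q = 17: ≢ 1 ✓]
The check at q = 2 fails, so 9 generates a proper subgroup.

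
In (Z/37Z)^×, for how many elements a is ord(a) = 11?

0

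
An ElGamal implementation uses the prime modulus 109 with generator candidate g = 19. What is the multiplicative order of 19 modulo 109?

36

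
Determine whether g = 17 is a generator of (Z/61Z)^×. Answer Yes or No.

φ(61) = 61 − 1 = 60 = 2^2 · 3 · 5.
17 is a primitive root mod 61 iff 17^(φ(61)/q) ≢ 1 for every prime q | φ(61), i.e. q ∈ {2, 3, 5}.
17^30 ≡ 60 (mod 61)  [q = 2: ≢ 1 ✓]
17^20 ≡ 13 (mod 61)  [q = 3: ≢ 1 ✓]
17^12 ≡ 20 (mod 61)  [q = 5: ≢ 1 ✓]
All checks pass, so 17 has order 60 and is a primitive root modulo 61.

Yes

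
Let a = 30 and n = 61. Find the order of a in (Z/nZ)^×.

60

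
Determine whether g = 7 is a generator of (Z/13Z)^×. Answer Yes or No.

Yes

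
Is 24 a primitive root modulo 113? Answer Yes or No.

φ(113) = 113 − 1 = 112 = 2^4 · 7.
24 is a primitive root mod 113 iff 24^(φ(113)/q) ≢ 1 for every prime q | φ(113), i.e. q ∈ {2, 7}.
24^56 ≡ 112 (mod 113)  [q = 2: ≢ 1 ✓]
24^16 ≡ 28 (mod 113)  [q = 7: ≢ 1 ✓]
All checks pass, so 24 has order 112 and is a primitive root modulo 113.

Yes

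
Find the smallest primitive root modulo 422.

3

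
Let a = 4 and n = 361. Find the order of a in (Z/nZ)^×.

By Lagrange's theorem, ord_361(4) divides φ(361) = φ(19^2) = 19·(19−1) = 342 = 2 · 3^2 · 19.
Divisors of 342: 1, 2, 3, 6, 9, 18, 19, 38, 57, 114, 171, 342.
Test each divisor d:
4^1 ≡ 4
4^2 ≡ 16
4^3 ≡ 64
4^6 ≡ 125
4^9 ≡ 58
4^18 ≡ 115
4^19 ≡ 99
4^38 ≡ 54
4^57 ≡ 292
4^114 ≡ 68
4^171 ≡ 1
Hence ord(4) = 171.

171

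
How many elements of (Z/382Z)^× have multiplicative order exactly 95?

72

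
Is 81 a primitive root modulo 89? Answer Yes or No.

φ(89) = 89 − 1 = 88 = 2^3 · 11.
An element g generates (Z/89Z)^× iff g^(88/q) ≢ 1 (mod 89) for each prime q ∈ {2, 11}.
81^44 ≡ 1 (mod 89)  [q = 2: ≡ 1 ✗]
81^8 ≡ 4 (mod 89)  [q = 11: ≢ 1 ✓]
The check at q = 2 fails, so 81 generates a proper subgroup.

No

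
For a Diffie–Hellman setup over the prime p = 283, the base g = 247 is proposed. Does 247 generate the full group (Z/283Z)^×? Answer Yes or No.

Yes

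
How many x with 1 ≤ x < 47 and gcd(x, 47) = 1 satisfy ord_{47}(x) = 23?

22

φ(47) = 47 − 1 = 46 = 2 · 23.
Since (Z/47Z)^× is cyclic of order 46, the number of elements of order d is φ(d) when d | 46 and 0 otherwise.
23 | 46, and φ(23) = 23 − 1 = 22.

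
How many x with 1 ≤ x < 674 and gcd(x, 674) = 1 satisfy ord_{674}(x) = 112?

48

φ(674) = φ(2)·φ(337) = 1·336 = 336 = 2^4 · 3 · 7.
(Z/674Z)^× is cyclic (|G| = 336); a cyclic group of order m has exactly φ(d) elements of each order d | m, and none otherwise.
112 = 2^4 · 7 divides 336, and φ(112) = 48.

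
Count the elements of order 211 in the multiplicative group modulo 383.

φ(383) = 383 − 1 = 382 = 2 · 191.
In a cyclic group of order 382, there are φ(d) elements of order d for each divisor d of 382, and zero for non-divisors.
211 does not divide 382, so no element of (Z/383Z)^× has order 211.

0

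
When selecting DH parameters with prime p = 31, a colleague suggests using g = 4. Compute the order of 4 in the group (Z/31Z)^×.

5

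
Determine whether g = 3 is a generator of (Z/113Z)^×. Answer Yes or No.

Yes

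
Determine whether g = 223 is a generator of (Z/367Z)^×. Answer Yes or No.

Yes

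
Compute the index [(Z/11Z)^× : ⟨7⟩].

By Lagrange's theorem, ord_11(7) divides φ(11) = 11 − 1 = 10 = 2 · 5.
Divisors of 10: 1, 2, 5, 10.
Check 7^d mod 11 for each divisor in increasing order:
7^1 ≡ 7
7^2 ≡ 5
7^5 ≡ 10
7^10 ≡ 1
The order of 7 is 10, so the subgroup it generates has 10 elements.
[(Z/11Z)^× : ⟨7⟩] = 10/10 = 1.

1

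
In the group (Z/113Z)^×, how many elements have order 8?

φ(113) = 113 − 1 = 112 = 2^4 · 7.
Since (Z/113Z)^× is cyclic of order 112, the number of elements of order d is φ(d) when d | 112 and 0 otherwise.
8 = 2^3 divides 112, and φ(8) = 4.

4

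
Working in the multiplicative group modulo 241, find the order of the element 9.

60

The order of 9 must divide φ(241) = 241 − 1 = 240 = 2^4 · 3 · 5.
Divisors of 240: 1, 2, 3, 4, 5, 6, 8, 10, 12, 15, 16, 20, 24, 30, 40, 48, 60, 80, 120, 240.
Check 9^d mod 241 for each divisor in increasing order:
9^1 ≡ 9 (mod 241)
9^2 ≡ 81 (mod 241)
9^3 ≡ 6 (mod 241)
9^4 ≡ 54 (mod 241)
9^5 ≡ 4 (mod 241)
9^6 ≡ 36 (mod 241)
9^8 ≡ 24 (mod 241)
9^10 ≡ 16 (mod 241)
9^12 ≡ 91 (mod 241)
9^15 ≡ 64 (mod 241)
9^16 ≡ 94 (mod 241)
9^20 ≡ 15 (mod 241)
9^24 ≡ 87 (mod 241)
9^30 ≡ 240 (mod 241)
9^40 ≡ 225 (mod 241)
9^48 ≡ 98 (mod 241)
9^60 ≡ 1 (mod 241) ✓
Therefore the multiplicative order of 9 modulo 241 is 60.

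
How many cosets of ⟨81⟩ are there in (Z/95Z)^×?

8

The order of 81 must divide φ(95) = φ(5·19) = (5−1)·(19−1) = 4·18 = 72 = 2^3 · 3^2.
Divisors of 72: 1, 2, 3, 4, 6, 8, 9, 12, 18, 24, 36, 72.
Test each divisor d:
81^1 ≡ 81 (mod 95)
81^2 ≡ 6 (mod 95)
81^3 ≡ 11 (mod 95)
81^4 ≡ 36 (mod 95)
81^6 ≡ 26 (mod 95)
81^8 ≡ 61 (mod 95)
81^9 ≡ 1 (mod 95) ✓
Thus |⟨81⟩| = ord(81) = 9.
Index = |(Z/95Z)^×| / |⟨81⟩| = 72 / 9 = 8.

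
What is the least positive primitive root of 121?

2

φ(121) = φ(11^2) = 11·(11−1) = 110 = 2 · 5 · 11.
Test candidates g = 2, 3, … against the prime factors q ∈ {2, 5, 11} of φ(121): g is a generator iff g^(110/q) ≢ 1 for every such q.
g = 2: 2^55 ≡ 120; 2^22 ≡ 81; 2^10 ≡ 56 — none is 1, so 2 is a primitive root.
The smallest primitive root modulo 121 is 2.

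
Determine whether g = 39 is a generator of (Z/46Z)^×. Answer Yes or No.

No

φ(46) = φ(2)·φ(23) = 1·22 = 22 = 2 · 11.
39 is a primitive root mod 46 iff 39^(φ(46)/q) ≢ 1 for every prime q | φ(46), i.e. q ∈ {2, 11}.
39^11 ≡ 1 (mod 46)  [q = 2: ≡ 1 ✗]
39^2 ≡ 3 (mod 46)  [q = 11: ≢ 1 ✓]
39^11 ≡ 1 shows ord(39) | 11, strictly less than φ(46); not a primitive root.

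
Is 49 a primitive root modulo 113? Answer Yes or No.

φ(113) = 113 − 1 = 112 = 2^4 · 7.
An element g generates (Z/113Z)^× iff g^(112/q) ≢ 1 (mod 113) for each prime q ∈ {2, 7}.
49^56 ≡ 1 (mod 113)  [q = 2: ≡ 1 ✗]
49^16 ≡ 28 (mod 113)  [q = 7: ≢ 1 ✓]
Since 49^56 ≡ 1, the order of 49 divides 56 < 112, so 49 is not a primitive root.

No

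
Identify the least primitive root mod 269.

2

φ(269) = 269 − 1 = 268 = 2^2 · 67.
g is a primitive root iff g^(268/q) ≢ 1 (mod 269) for each prime q ∈ {2, 67}.
g = 2: 2^134 ≡ 268; 2^4 ≡ 16 — none is 1, so 2 is a primitive root.
Hence the least primitive root of 269 is 2.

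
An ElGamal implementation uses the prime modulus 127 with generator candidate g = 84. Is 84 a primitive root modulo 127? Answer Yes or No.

No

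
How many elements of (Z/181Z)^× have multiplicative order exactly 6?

2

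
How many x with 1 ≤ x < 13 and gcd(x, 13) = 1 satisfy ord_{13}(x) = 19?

0

φ(13) = 13 − 1 = 12 = 2^2 · 3.
In a cyclic group of order 12, there are φ(d) elements of order d for each divisor d of 12, and zero for non-divisors.
Since 19 ∤ 12, the count is 0.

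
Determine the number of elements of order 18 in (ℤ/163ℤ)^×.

6

φ(163) = 163 − 1 = 162 = 2 · 3^4.
(Z/163Z)^× is cyclic (|G| = 162); a cyclic group of order m has exactly φ(d) elements of each order d | m, and none otherwise.
18 = 2 · 3^2 divides 162, and φ(18) = 6.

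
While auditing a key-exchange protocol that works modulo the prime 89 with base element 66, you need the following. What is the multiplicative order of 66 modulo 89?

88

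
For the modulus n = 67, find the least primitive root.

2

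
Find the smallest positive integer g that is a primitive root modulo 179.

φ(179) = 179 − 1 = 178 = 2 · 89.
g is a primitive root iff g^(178/q) ≢ 1 (mod 179) for each prime q ∈ {2, 89}.
g = 2: 2^89 ≡ 178; 2^2 ≡ 4 — none is 1, so 2 is a primitive root.
So 2 is the smallest generator of (Z/179Z)^×.

2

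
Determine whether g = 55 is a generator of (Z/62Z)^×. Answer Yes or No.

Yes

φ(62) = φ(2)·φ(31) = 1·30 = 30 = 2 · 3 · 5.
It suffices to check that the order of 55 is not a proper divisor of 30: compute 55^(30/q) for q ∈ {2, 3, 5}.
55^15 ≡ 61 (mod 62)  [q = 2: ≢ 1 ✓]
55^10 ≡ 25 (mod 62)  [q = 3: ≢ 1 ✓]
55^6 ≡ 35 (mod 62)  [q = 5: ≢ 1 ✓]
All checks pass, so 55 has order 30 and is a primitive root modulo 62.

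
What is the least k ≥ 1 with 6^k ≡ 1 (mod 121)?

By Lagrange's theorem, ord_121(6) divides φ(121) = φ(11^2) = 11·(11−1) = 110 = 2 · 5 · 11.
Divisors of 110: 1, 2, 5, 10, 11, 22, 55, 110.
Compute 6^d (mod 121) for the divisors d until we hit 1:
6^1 ≡ 6 (mod 121)
6^2 ≡ 36 (mod 121)
6^5 ≡ 32 (mod 121)
6^10 ≡ 56 (mod 121)
6^11 ≡ 94 (mod 121)
6^22 ≡ 3 (mod 121)
6^55 ≡ 120 (mod 121)
6^110 ≡ 1 (mod 121) ✓
Therefore the multiplicative order of 6 modulo 121 is 110.

110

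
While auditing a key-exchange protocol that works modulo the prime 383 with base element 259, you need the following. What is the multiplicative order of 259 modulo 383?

382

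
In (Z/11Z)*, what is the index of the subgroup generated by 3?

2

ord(3) | φ(11) = 11 − 1 = 10 = 2 · 5.
Divisors of 10: 1, 2, 5, 10.
Evaluate successive powers at the divisors of 10:
3^1 ≡ 3 (mod 11)
3^2 ≡ 9 (mod 11)
3^5 ≡ 1 (mod 11) ✓
Thus |⟨3⟩| = ord(3) = 5.
Index = |(Z/11Z)^×| / |⟨3⟩| = 10 / 5 = 2.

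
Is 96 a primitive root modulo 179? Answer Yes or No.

φ(179) = 179 − 1 = 178 = 2 · 89.
96 is a primitive root mod 179 iff 96^(φ(179)/q) ≢ 1 for every prime q | φ(179), i.e. q ∈ {2, 89}.
96^89 ≡ 178 (mod 179)  [q = 2: ≢ 1 ✓]
96^2 ≡ 87 (mod 179)  [q = 89: ≢ 1 ✓]
Every test exponent gives a nontrivial residue, hence 96 generates the full group.

Yes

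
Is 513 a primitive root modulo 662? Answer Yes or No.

Yes

φ(662) = φ(2)·φ(331) = 1·330 = 330 = 2 · 3 · 5 · 11.
Test 513^(330/q) mod 662 for each prime factor q of 330:
513^165 ≡ 661 (mod 662)  [q = 2: ≢ 1 ✓]
513^110 ≡ 31 (mod 662)  [q = 3: ≢ 1 ✓]
513^66 ≡ 455 (mod 662)  [q = 5: ≢ 1 ✓]
513^30 ≡ 605 (mod 662)  [q = 11: ≢ 1 ✓]
Every test exponent gives a nontrivial residue, hence 513 generates the full group.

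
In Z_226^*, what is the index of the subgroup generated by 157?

14

By Lagrange's theorem, ord_226(157) divides φ(226) = φ(2)·φ(113) = 1·112 = 112 = 2^4 · 7.
Divisors of 112: 1, 2, 4, 7, 8, 14, 16, 28, 56, 112.
Evaluate successive powers at the divisors of 112:
157^1 ≡ 157 (mod 226)
157^2 ≡ 15 (mod 226)
157^4 ≡ 225 (mod 226)
157^7 ≡ 131 (mod 226)
157^8 ≡ 1 (mod 226) ✓
Thus |⟨157⟩| = ord(157) = 8.
Index = |(Z/226Z)^×| / |⟨157⟩| = 112 / 8 = 14.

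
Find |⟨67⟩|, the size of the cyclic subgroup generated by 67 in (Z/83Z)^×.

82

The order of 67 must divide φ(83) = 83 − 1 = 82 = 2 · 41.
Divisors of 82: 1, 2, 41, 82.
Check 67^d mod 83 for each divisor in increasing order:
67^1 ≡ 67 (mod 83)
67^2 ≡ 7 (mod 83)
67^41 ≡ 82 (mod 83)
67^82 ≡ 1 (mod 83) ✓
The smallest such exponent is 82, so the order of 67 is 82.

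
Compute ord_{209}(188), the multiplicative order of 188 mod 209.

9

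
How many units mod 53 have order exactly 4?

φ(53) = 53 − 1 = 52 = 2^2 · 13.
Since (Z/53Z)^× is cyclic of order 52, the number of elements of order d is φ(d) when d | 52 and 0 otherwise.
4 = 2^2 divides 52, and φ(4) = 2.

2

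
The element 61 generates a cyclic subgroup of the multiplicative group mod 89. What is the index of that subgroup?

The order of 61 must divide φ(89) = 89 − 1 = 88 = 2^3 · 11.
Divisors of 88: 1, 2, 4, 8, 11, 22, 44, 88.
Compute 61^d (mod 89) for the divisors d until we hit 1:
61^1 ≡ 61 (mod 89)
61^2 ≡ 72 (mod 89)
61^4 ≡ 22 (mod 89)
61^8 ≡ 39 (mod 89)
61^11 ≡ 52 (mod 89)
61^22 ≡ 34 (mod 89)
61^44 ≡ 88 (mod 89)
61^88 ≡ 1 (mod 89) ✓
So ord_89(61) = 88, hence |⟨61⟩| = 88.
[(Z/89Z)^× : ⟨61⟩] = 88/88 = 1.

1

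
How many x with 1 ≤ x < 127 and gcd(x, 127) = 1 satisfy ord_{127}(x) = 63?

36

φ(127) = 127 − 1 = 126 = 2 · 3^2 · 7.
In a cyclic group of order 126, there are φ(d) elements of order d for each divisor d of 126, and zero for non-divisors.
63 = 3^2 · 7 divides 126, and φ(63) = 36.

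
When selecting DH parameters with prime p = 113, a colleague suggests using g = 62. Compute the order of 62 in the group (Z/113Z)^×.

56

ord(62) | φ(113) = 113 − 1 = 112 = 2^4 · 7.
Divisors of 112: 1, 2, 4, 7, 8, 14, 16, 28, 56, 112.
Test each divisor d:
62^1 ≡ 62
62^2 ≡ 2
62^4 ≡ 4
62^7 ≡ 44
62^8 ≡ 16
62^14 ≡ 15
62^16 ≡ 30
62^28 ≡ 112
62^56 ≡ 1
Hence ord(62) = 56.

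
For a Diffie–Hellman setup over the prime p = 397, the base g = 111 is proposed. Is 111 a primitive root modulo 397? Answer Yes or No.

No

φ(397) = 397 − 1 = 396 = 2^2 · 3^2 · 11.
111 is a primitive root mod 397 iff 111^(φ(397)/q) ≢ 1 for every prime q | φ(397), i.e. q ∈ {2, 3, 11}.
111^198 ≡ 1 (mod 397)  [q = 2: ≡ 1 ✗]
111^132 ≡ 362 (mod 397)  [q = 3: ≢ 1 ✓]
111^36 ≡ 1 (mod 397)  [q = 11: ≡ 1 ✗]
Since 111^198 ≡ 1, the order of 111 divides 198 < 396, so 111 is not a primitive root.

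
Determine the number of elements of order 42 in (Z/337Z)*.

12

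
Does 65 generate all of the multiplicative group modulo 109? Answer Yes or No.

Yes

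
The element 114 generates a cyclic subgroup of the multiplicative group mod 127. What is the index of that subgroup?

By Lagrange's theorem, ord_127(114) divides φ(127) = 127 − 1 = 126 = 2 · 3^2 · 7.
Divisors of 126: 1, 2, 3, 6, 7, 9, 14, 18, 21, 42, 63, 126.
Check 114^d mod 127 for each divisor in increasing order:
114^1 ≡ 114
114^2 ≡ 42
114^3 ≡ 89
114^6 ≡ 47
114^7 ≡ 24
114^9 ≡ 119
114^14 ≡ 68
114^18 ≡ 64
114^21 ≡ 108
114^42 ≡ 107
114^63 ≡ 126
114^126 ≡ 1
Thus |⟨114⟩| = ord(114) = 126.
Index = |(Z/127Z)^×| / |⟨114⟩| = 126 / 126 = 1.

1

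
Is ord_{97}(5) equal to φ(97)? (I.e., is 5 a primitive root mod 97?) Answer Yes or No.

φ(97) = 97 − 1 = 96 = 2^5 · 3.
Test 5^(96/q) mod 97 for each prime factor q of 96:
5^48 ≡ 96 (mod 97)  [q = 2: ≢ 1 ✓]
5^32 ≡ 35 (mod 97)  [q = 3: ≢ 1 ✓]
Every test exponent gives a nontrivial residue, hence 5 generates the full group.

Yes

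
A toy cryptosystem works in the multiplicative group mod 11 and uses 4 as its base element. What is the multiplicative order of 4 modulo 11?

5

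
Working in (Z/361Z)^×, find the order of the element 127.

By Lagrange's theorem, ord_361(127) divides φ(361) = φ(19^2) = 19·(19−1) = 342 = 2 · 3^2 · 19.
Divisors of 342: 1, 2, 3, 6, 9, 18, 19, 38, 57, 114, 171, 342.
Check 127^d mod 361 for each divisor in increasing order:
127^1 ≡ 127 (mod 361)
127^2 ≡ 245 (mod 361)
127^3 ≡ 69 (mod 361)
127^6 ≡ 68 (mod 361)
127^9 ≡ 360 (mod 361)
127^18 ≡ 1 (mod 361) ✓
The smallest such exponent is 18, so the order of 127 is 18.

18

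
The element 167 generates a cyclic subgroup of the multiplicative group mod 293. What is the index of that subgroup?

The order of 167 must divide φ(293) = 293 − 1 = 292 = 2^2 · 73.
Divisors of 292: 1, 2, 4, 73, 146, 292.
Check 167^d mod 293 for each divisor in increasing order:
167^1 ≡ 167 (mod 293)
167^2 ≡ 54 (mod 293)
167^4 ≡ 279 (mod 293)
167^73 ≡ 292 (mod 293)
167^146 ≡ 1 (mod 293) ✓
So ord_293(167) = 146, hence |⟨167⟩| = 146.
[(Z/293Z)^× : ⟨167⟩] = 292/146 = 2.

2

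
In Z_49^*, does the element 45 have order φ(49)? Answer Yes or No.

Yes

φ(49) = φ(7^2) = 7·(7−1) = 42 = 2 · 3 · 7.
An element g generates (Z/49Z)^× iff g^(42/q) ≢ 1 (mod 49) for each prime q ∈ {2, 3, 7}.
45^21 ≡ 48 (mod 49)  [q = 2: ≢ 1 ✓]
45^14 ≡ 30 (mod 49)  [q = 3: ≢ 1 ✓]
45^6 ≡ 29 (mod 49)  [q = 7: ≢ 1 ✓]
All checks pass, so 45 has order 42 and is a primitive root modulo 49.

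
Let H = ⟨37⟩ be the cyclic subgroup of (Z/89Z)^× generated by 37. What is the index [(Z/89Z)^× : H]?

Since 37 ∈ (Z/89Z)^×, its order divides φ(89) = 89 − 1 = 88 = 2^3 · 11.
Divisors of 88: 1, 2, 4, 8, 11, 22, 44, 88.
Compute 37^d (mod 89) for the divisors d until we hit 1:
37^1 ≡ 37
37^2 ≡ 34
37^4 ≡ 88
37^8 ≡ 1
So ord_89(37) = 8, hence |⟨37⟩| = 8.
Index = |(Z/89Z)^×| / |⟨37⟩| = 88 / 8 = 11.

11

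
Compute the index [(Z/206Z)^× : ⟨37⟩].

Since 37 ∈ (Z/206Z)^×, its order divides φ(206) = φ(2)·φ(103) = 1·102 = 102 = 2 · 3 · 17.
Divisors of 102: 1, 2, 3, 6, 17, 34, 51, 102.
Check 37^d mod 206 for each divisor in increasing order:
37^1 ≡ 37
37^2 ≡ 133
37^3 ≡ 183
37^6 ≡ 117
37^17 ≡ 205
37^34 ≡ 1
The order of 37 is 34, so the subgroup it generates has 34 elements.
[(Z/206Z)^× : ⟨37⟩] = 102/34 = 3.

3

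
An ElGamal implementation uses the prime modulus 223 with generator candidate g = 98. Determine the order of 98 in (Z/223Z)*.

37

Since 98 ∈ (Z/223Z)^×, its order divides φ(223) = 223 − 1 = 222 = 2 · 3 · 37.
Divisors of 222: 1, 2, 3, 6, 37, 74, 111, 222.
Check 98^d mod 223 for each divisor in increasing order:
98^1 ≡ 98 (mod 223)
98^2 ≡ 15 (mod 223)
98^3 ≡ 132 (mod 223)
98^6 ≡ 30 (mod 223)
98^37 ≡ 1 (mod 223) ✓
So ord_223(98) = 37.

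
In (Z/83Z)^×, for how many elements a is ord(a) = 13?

0

φ(83) = 83 − 1 = 82 = 2 · 41.
(Z/83Z)^× is cyclic (|G| = 82); a cyclic group of order m has exactly φ(d) elements of each order d | m, and none otherwise.
Since 13 ∤ 82, the count is 0.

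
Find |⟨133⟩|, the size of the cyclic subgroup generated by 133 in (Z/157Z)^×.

156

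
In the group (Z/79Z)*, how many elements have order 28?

φ(79) = 79 − 1 = 78 = 2 · 3 · 13.
In a cyclic group of order 78, there are φ(d) elements of order d for each divisor d of 78, and zero for non-divisors.
Since 28 ∤ 78, the count is 0.

0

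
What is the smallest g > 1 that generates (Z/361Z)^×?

2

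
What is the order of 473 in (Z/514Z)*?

ord(473) | φ(514) = φ(2)·φ(257) = 1·256 = 256 = 2^8.
Divisors of 256: 1, 2, 4, 8, 16, 32, 64, 128, 256.
Test each divisor d:
473^1 ≡ 473 (mod 514)
473^2 ≡ 139 (mod 514)
473^4 ≡ 303 (mod 514)
473^8 ≡ 317 (mod 514)
473^16 ≡ 259 (mod 514)
473^32 ≡ 261 (mod 514)
473^64 ≡ 273 (mod 514)
473^128 ≡ 513 (mod 514)
473^256 ≡ 1 (mod 514) ✓
Hence ord(473) = 256.

256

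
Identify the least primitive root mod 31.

φ(31) = 31 − 1 = 30 = 2 · 3 · 5.
g is a primitive root iff g^(30/q) ≢ 1 (mod 31) for each prime q ∈ {2, 3, 5}.
g = 2: 2^15 ≡ 1 — hits 1, so not a primitive root.
g = 3: 3^15 ≡ 30; 3^10 ≡ 25; 3^6 ≡ 16 — none is 1, so 3 is a primitive root.
Hence the least primitive root of 31 is 3.

3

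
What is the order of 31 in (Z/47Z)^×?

46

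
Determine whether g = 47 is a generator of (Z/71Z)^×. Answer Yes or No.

Yes

φ(71) = 71 − 1 = 70 = 2 · 5 · 7.
47 is a primitive root mod 71 iff 47^(φ(71)/q) ≢ 1 for every prime q | φ(71), i.e. q ∈ {2, 5, 7}.
47^35 ≡ 70 (mod 71)  [q = 2: ≢ 1 ✓]
47^14 ≡ 25 (mod 71)  [q = 5: ≢ 1 ✓]
47^10 ≡ 37 (mod 71)  [q = 7: ≢ 1 ✓]
Every test exponent gives a nontrivial residue, hence 47 generates the full group.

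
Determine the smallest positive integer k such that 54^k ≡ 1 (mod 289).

272

The order of 54 must divide φ(289) = φ(17^2) = 17·(17−1) = 272 = 2^4 · 17.
Divisors of 272: 1, 2, 4, 8, 16, 17, 34, 68, 136, 272.
Compute 54^d (mod 289) for the divisors d until we hit 1:
54^1 ≡ 54 (mod 289)
54^2 ≡ 26 (mod 289)
54^4 ≡ 98 (mod 289)
54^8 ≡ 67 (mod 289)
54^16 ≡ 154 (mod 289)
54^17 ≡ 224 (mod 289)
54^34 ≡ 179 (mod 289)
54^68 ≡ 251 (mod 289)
54^136 ≡ 288 (mod 289)
54^272 ≡ 1 (mod 289) ✓
Therefore the multiplicative order of 54 modulo 289 is 272.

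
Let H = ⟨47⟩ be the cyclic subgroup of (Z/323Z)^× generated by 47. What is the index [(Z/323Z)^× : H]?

ord(47) | φ(323) = φ(17·19) = (17−1)·(19−1) = 16·18 = 288 = 2^5 · 3^2.
Divisors of 288: 1, 2, 3, 4, 6, 8, 9, 12, 16, 18, 24, 32, 36, 48, 72, 96, 144, 288.
Test each divisor d:
47^1 ≡ 47 (mod 323)
47^2 ≡ 271 (mod 323)
47^3 ≡ 140 (mod 323)
47^4 ≡ 120 (mod 323)
47^6 ≡ 220 (mod 323)
47^8 ≡ 188 (mod 323)
47^9 ≡ 115 (mod 323)
47^12 ≡ 273 (mod 323)
47^16 ≡ 137 (mod 323)
47^18 ≡ 305 (mod 323)
47^24 ≡ 239 (mod 323)
47^32 ≡ 35 (mod 323)
47^36 ≡ 1 (mod 323) ✓
The order of 47 is 36, so the subgroup it generates has 36 elements.
The index is φ(323) / ord(47) = 288 / 36 = 8.

8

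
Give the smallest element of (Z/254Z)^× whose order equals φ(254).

φ(254) = φ(2)·φ(127) = 1·126 = 126 = 2 · 3^2 · 7.
Test candidates g = 2, 3, … against the prime factors q ∈ {2, 3, 7} of φ(254): g is a generator iff g^(126/q) ≢ 1 for every such q.
g = 2: gcd(2, 254) = 2 > 1, not a unit — skip.
g = 3: 3^63 ≡ 253; 3^42 ≡ 107; 3^18 ≡ 131 — none is 1, so 3 is a primitive root.
Hence the least primitive root of 254 is 3.

3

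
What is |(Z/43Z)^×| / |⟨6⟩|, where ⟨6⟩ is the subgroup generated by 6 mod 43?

The order of 6 must divide φ(43) = 43 − 1 = 42 = 2 · 3 · 7.
Divisors of 42: 1, 2, 3, 6, 7, 14, 21, 42.
Test each divisor d:
6^1 ≡ 6 (mod 43)
6^2 ≡ 36 (mod 43)
6^3 ≡ 1 (mod 43) ✓
So ord_43(6) = 3, hence |⟨6⟩| = 3.
[(Z/43Z)^× : ⟨6⟩] = 42/3 = 14.

14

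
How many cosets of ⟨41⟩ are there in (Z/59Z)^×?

2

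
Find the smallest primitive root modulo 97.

5

φ(97) = 97 − 1 = 96 = 2^5 · 3.
g is a primitive root iff g^(96/q) ≢ 1 (mod 97) for each prime q ∈ {2, 3}.
g = 2: 2^48 ≡ 1 — hits 1, so not a primitive root.
g = 3: 3^48 ≡ 1 — hits 1, so not a primitive root.
g = 4: 4^48 ≡ 1 — hits 1, so not a primitive root.
g = 5: 5^48 ≡ 96; 5^32 ≡ 35 — none is 1, so 5 is a primitive root.
So 5 is the smallest generator of (Z/97Z)^×.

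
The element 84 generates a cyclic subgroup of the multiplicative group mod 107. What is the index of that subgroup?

The order of 84 must divide φ(107) = 107 − 1 = 106 = 2 · 53.
Divisors of 106: 1, 2, 53, 106.
Check 84^d mod 107 for each divisor in increasing order:
84^1 ≡ 84
84^2 ≡ 101
84^53 ≡ 106
84^106 ≡ 1
So ord_107(84) = 106, hence |⟨84⟩| = 106.
Index = |(Z/107Z)^×| / |⟨84⟩| = 106 / 106 = 1.

1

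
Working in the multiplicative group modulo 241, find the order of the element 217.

30

ord(217) | φ(241) = 241 − 1 = 240 = 2^4 · 3 · 5.
Divisors of 240: 1, 2, 3, 4, 5, 6, 8, 10, 12, 15, 16, 20, 24, 30, 40, 48, 60, 80, 120, 240.
Test each divisor d:
217^1 ≡ 217 (mod 241)
217^2 ≡ 94 (mod 241)
217^3 ≡ 154 (mod 241)
217^4 ≡ 160 (mod 241)
217^5 ≡ 16 (mod 241)
217^6 ≡ 98 (mod 241)
217^8 ≡ 54 (mod 241)
217^10 ≡ 15 (mod 241)
217^12 ≡ 205 (mod 241)
217^15 ≡ 240 (mod 241)
217^16 ≡ 24 (mod 241)
217^20 ≡ 225 (mod 241)
217^24 ≡ 91 (mod 241)
217^30 ≡ 1 (mod 241) ✓
So ord_241(217) = 30.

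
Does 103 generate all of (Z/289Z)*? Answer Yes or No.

No

φ(289) = φ(17^2) = 17·(17−1) = 272 = 2^4 · 17.
Test 103^(272/q) mod 289 for each prime factor q of 272:
103^136 ≡ 1 (mod 289)  [q = 2: ≡ 1 ✗]
103^16 ≡ 188 (mod 289)  [q = 17: ≢ 1 ✓]
Since 103^136 ≡ 1, the order of 103 divides 136 < 272, so 103 is not a primitive root.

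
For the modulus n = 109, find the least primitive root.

6

φ(109) = 109 − 1 = 108 = 2^2 · 3^3.
g is a primitive root iff g^(108/q) ≢ 1 (mod 109) for each prime q ∈ {2, 3}.
g = 2: 2^54 ≡ 108; 2^36 ≡ 1 — hits 1, so not a primitive root.
g = 3: 3^54 ≡ 1 — hits 1, so not a primitive root.
g = 4: 4^54 ≡ 1 — hits 1, so not a primitive root.
g = 5: 5^54 ≡ 1 — hits 1, so not a primitive root.
g = 6: 6^54 ≡ 108; 6^36 ≡ 63 — none is 1, so 6 is a primitive root.
The smallest primitive root modulo 109 is 6.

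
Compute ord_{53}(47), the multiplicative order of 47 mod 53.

13

ord(47) | φ(53) = 53 − 1 = 52 = 2^2 · 13.
Divisors of 52: 1, 2, 4, 13, 26, 52.
Compute 47^d (mod 53) for the divisors d until we hit 1:
47^1 ≡ 47
47^2 ≡ 36
47^4 ≡ 24
47^13 ≡ 1
Therefore the multiplicative order of 47 modulo 53 is 13.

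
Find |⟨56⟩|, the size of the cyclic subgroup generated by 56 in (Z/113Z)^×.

The order of 56 must divide φ(113) = 113 − 1 = 112 = 2^4 · 7.
Divisors of 112: 1, 2, 4, 7, 8, 14, 16, 28, 56, 112.
Test each divisor d:
56^1 ≡ 56 (mod 113)
56^2 ≡ 85 (mod 113)
56^4 ≡ 106 (mod 113)
56^7 ≡ 15 (mod 113)
56^8 ≡ 49 (mod 113)
56^14 ≡ 112 (mod 113)
56^16 ≡ 28 (mod 113)
56^28 ≡ 1 (mod 113) ✓
Therefore the multiplicative order of 56 modulo 113 is 28.

28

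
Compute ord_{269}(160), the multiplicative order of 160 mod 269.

268

Since 160 ∈ (Z/269Z)^×, its order divides φ(269) = 269 − 1 = 268 = 2^2 · 67.
Divisors of 268: 1, 2, 4, 67, 134, 268.
Evaluate successive powers at the divisors of 268:
160^1 ≡ 160 (mod 269)
160^2 ≡ 45 (mod 269)
160^4 ≡ 142 (mod 269)
160^67 ≡ 187 (mod 269)
160^134 ≡ 268 (mod 269)
160^268 ≡ 1 (mod 269) ✓
Therefore the multiplicative order of 160 modulo 269 is 268.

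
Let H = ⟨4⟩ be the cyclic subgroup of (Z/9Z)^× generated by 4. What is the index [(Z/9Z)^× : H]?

2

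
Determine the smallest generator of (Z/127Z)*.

3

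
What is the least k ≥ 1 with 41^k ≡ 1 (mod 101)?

20

ord(41) | φ(101) = 101 − 1 = 100 = 2^2 · 5^2.
Divisors of 100: 1, 2, 4, 5, 10, 20, 25, 50, 100.
Compute 41^d (mod 101) for the divisors d until we hit 1:
41^1 ≡ 41
41^2 ≡ 65
41^4 ≡ 84
41^5 ≡ 10
41^10 ≡ 100
41^20 ≡ 1
Hence ord(41) = 20.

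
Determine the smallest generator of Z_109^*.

φ(109) = 109 − 1 = 108 = 2^2 · 3^3.
g is a primitive root iff g^(108/q) ≢ 1 (mod 109) for each prime q ∈ {2, 3}.
g = 2: 2^54 ≡ 108; 2^36 ≡ 1 — hits 1, so not a primitive root.
g = 3: 3^54 ≡ 1 — hits 1, so not a primitive root.
g = 4: 4^54 ≡ 1 — hits 1, so not a primitive root.
g = 5: 5^54 ≡ 1 — hits 1, so not a primitive root.
g = 6: 6^54 ≡ 108; 6^36 ≡ 63 — none is 1, so 6 is a primitive root.
So 6 is the smallest generator of (Z/109Z)^×.

6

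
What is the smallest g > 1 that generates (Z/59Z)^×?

φ(59) = 59 − 1 = 58 = 2 · 29.
Test candidates g = 2, 3, … against the prime factors q ∈ {2, 29} of φ(59): g is a generator iff g^(58/q) ≢ 1 for every such q.
g = 2: 2^29 ≡ 58; 2^2 ≡ 4 — none is 1, so 2 is a primitive root.
Hence the least primitive root of 59 is 2.

2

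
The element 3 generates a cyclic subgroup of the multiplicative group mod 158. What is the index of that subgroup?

1

Since 3 ∈ (Z/158Z)^×, its order divides φ(158) = φ(2)·φ(79) = 1·78 = 78 = 2 · 3 · 13.
Divisors of 78: 1, 2, 3, 6, 13, 26, 39, 78.
Evaluate successive powers at the divisors of 78:
3^1 ≡ 3 (mod 158)
3^2 ≡ 9 (mod 158)
3^3 ≡ 27 (mod 158)
3^6 ≡ 97 (mod 158)
3^13 ≡ 103 (mod 158)
3^26 ≡ 23 (mod 158)
3^39 ≡ 157 (mod 158)
3^78 ≡ 1 (mod 158) ✓
Thus |⟨3⟩| = ord(3) = 78.
Index = |(Z/158Z)^×| / |⟨3⟩| = 78 / 78 = 1.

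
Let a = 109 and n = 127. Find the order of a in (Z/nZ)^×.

126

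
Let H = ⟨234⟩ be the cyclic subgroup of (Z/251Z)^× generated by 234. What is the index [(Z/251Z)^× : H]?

1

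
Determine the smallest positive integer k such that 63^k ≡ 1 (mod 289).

ord(63) | φ(289) = φ(17^2) = 17·(17−1) = 272 = 2^4 · 17.
Divisors of 272: 1, 2, 4, 8, 16, 17, 34, 68, 136, 272.
Test each divisor d:
63^1 ≡ 63 (mod 289)
63^2 ≡ 212 (mod 289)
63^4 ≡ 149 (mod 289)
63^8 ≡ 237 (mod 289)
63^16 ≡ 103 (mod 289)
63^17 ≡ 131 (mod 289)
63^34 ≡ 110 (mod 289)
63^68 ≡ 251 (mod 289)
63^136 ≡ 288 (mod 289)
63^272 ≡ 1 (mod 289) ✓
Therefore the multiplicative order of 63 modulo 289 is 272.

272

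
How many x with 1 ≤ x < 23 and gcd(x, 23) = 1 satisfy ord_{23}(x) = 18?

0

φ(23) = 23 − 1 = 22 = 2 · 11.
Since (Z/23Z)^× is cyclic of order 22, the number of elements of order d is φ(d) when d | 22 and 0 otherwise.
Since 18 ∤ 22, the count is 0.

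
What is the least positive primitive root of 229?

6

φ(229) = 229 − 1 = 228 = 2^2 · 3 · 19.
g is a primitive root iff g^(228/q) ≢ 1 (mod 229) for each prime q ∈ {2, 3, 19}.
g = 2: 2^114 ≡ 228; 2^76 ≡ 1 — hits 1, so not a primitive root.
g = 3: 3^114 ≡ 1 — hits 1, so not a primitive root.
g = 4: 4^114 ≡ 1 — hits 1, so not a primitive root.
g = 5: 5^114 ≡ 1 — hits 1, so not a primitive root.
g = 6: 6^114 ≡ 228; 6^76 ≡ 134; 6^12 ≡ 165 — none is 1, so 6 is a primitive root.
The smallest primitive root modulo 229 is 6.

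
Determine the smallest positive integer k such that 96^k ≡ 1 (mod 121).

110

Since 96 ∈ (Z/121Z)^×, its order divides φ(121) = φ(11^2) = 11·(11−1) = 110 = 2 · 5 · 11.
Divisors of 110: 1, 2, 5, 10, 11, 22, 55, 110.
Check 96^d mod 121 for each divisor in increasing order:
96^1 ≡ 96 (mod 121)
96^2 ≡ 20 (mod 121)
96^5 ≡ 43 (mod 121)
96^10 ≡ 34 (mod 121)
96^11 ≡ 118 (mod 121)
96^22 ≡ 9 (mod 121)
96^55 ≡ 120 (mod 121)
96^110 ≡ 1 (mod 121) ✓
Therefore the multiplicative order of 96 modulo 121 is 110.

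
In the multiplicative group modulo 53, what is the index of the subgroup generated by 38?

2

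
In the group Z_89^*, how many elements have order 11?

φ(89) = 89 − 1 = 88 = 2^3 · 11.
(Z/89Z)^× is cyclic (|G| = 88); a cyclic group of order m has exactly φ(d) elements of each order d | m, and none otherwise.
11 | 88, and φ(11) = 11 − 1 = 10.

10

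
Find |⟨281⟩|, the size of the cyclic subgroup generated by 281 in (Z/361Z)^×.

342

ord(281) | φ(361) = φ(19^2) = 19·(19−1) = 342 = 2 · 3^2 · 19.
Divisors of 342: 1, 2, 3, 6, 9, 18, 19, 38, 57, 114, 171, 342.
Check 281^d mod 361 for each divisor in increasing order:
281^1 ≡ 281 (mod 361)
281^2 ≡ 263 (mod 361)
281^3 ≡ 259 (mod 361)
281^6 ≡ 296 (mod 361)
281^9 ≡ 132 (mod 361)
281^18 ≡ 96 (mod 361)
281^19 ≡ 262 (mod 361)
281^38 ≡ 54 (mod 361)
281^57 ≡ 69 (mod 361)
281^114 ≡ 68 (mod 361)
281^171 ≡ 360 (mod 361)
281^342 ≡ 1 (mod 361) ✓
Hence ord(281) = 342.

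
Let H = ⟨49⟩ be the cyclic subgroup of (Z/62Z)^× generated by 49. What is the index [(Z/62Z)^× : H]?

By Lagrange's theorem, ord_62(49) divides φ(62) = φ(2)·φ(31) = 1·30 = 30 = 2 · 3 · 5.
Divisors of 30: 1, 2, 3, 5, 6, 10, 15, 30.
Evaluate successive powers at the divisors of 30:
49^1 ≡ 49 (mod 62)
49^2 ≡ 45 (mod 62)
49^3 ≡ 35 (mod 62)
49^5 ≡ 25 (mod 62)
49^6 ≡ 47 (mod 62)
49^10 ≡ 5 (mod 62)
49^15 ≡ 1 (mod 62) ✓
Thus |⟨49⟩| = ord(49) = 15.
The index is φ(62) / ord(49) = 30 / 15 = 2.

2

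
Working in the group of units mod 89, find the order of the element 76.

The order of 76 must divide φ(89) = 89 − 1 = 88 = 2^3 · 11.
Divisors of 88: 1, 2, 4, 8, 11, 22, 44, 88.
Test each divisor d:
76^1 ≡ 76 (mod 89)
76^2 ≡ 80 (mod 89)
76^4 ≡ 81 (mod 89)
76^8 ≡ 64 (mod 89)
76^11 ≡ 12 (mod 89)
76^22 ≡ 55 (mod 89)
76^44 ≡ 88 (mod 89)
76^88 ≡ 1 (mod 89) ✓
Hence ord(76) = 88.

88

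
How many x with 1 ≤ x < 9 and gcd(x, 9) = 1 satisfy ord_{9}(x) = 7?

φ(9) = φ(3^2) = 3·(3−1) = 6 = 2 · 3.
Since (Z/9Z)^× is cyclic of order 6, the number of elements of order d is φ(d) when d | 6 and 0 otherwise.
Here 6 is not a multiple of 7, so there are no elements of order 7.

0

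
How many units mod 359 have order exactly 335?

0

φ(359) = 359 − 1 = 358 = 2 · 179.
In a cyclic group of order 358, there are φ(d) elements of order d for each divisor d of 358, and zero for non-divisors.
Here 358 is not a multiple of 335, so there are no elements of order 335.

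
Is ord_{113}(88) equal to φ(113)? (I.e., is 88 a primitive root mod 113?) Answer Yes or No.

No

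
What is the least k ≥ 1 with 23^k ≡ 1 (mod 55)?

By Lagrange's theorem, ord_55(23) divides φ(55) = φ(5·11) = (5−1)·(11−1) = 4·10 = 40 = 2^3 · 5.
Divisors of 40: 1, 2, 4, 5, 8, 10, 20, 40.
Check 23^d mod 55 for each divisor in increasing order:
23^1 ≡ 23 (mod 55)
23^2 ≡ 34 (mod 55)
23^4 ≡ 1 (mod 55) ✓
Hence ord(23) = 4.

4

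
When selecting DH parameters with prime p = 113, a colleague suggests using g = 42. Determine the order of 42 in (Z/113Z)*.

16

The order of 42 must divide φ(113) = 113 − 1 = 112 = 2^4 · 7.
Divisors of 112: 1, 2, 4, 7, 8, 14, 16, 28, 56, 112.
Check 42^d mod 113 for each divisor in increasing order:
42^1 ≡ 42 (mod 113)
42^2 ≡ 69 (mod 113)
42^4 ≡ 15 (mod 113)
42^7 ≡ 78 (mod 113)
42^8 ≡ 112 (mod 113)
42^14 ≡ 95 (mod 113)
42^16 ≡ 1 (mod 113) ✓
The smallest such exponent is 16, so the order of 42 is 16.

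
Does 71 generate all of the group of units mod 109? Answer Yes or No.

No

φ(109) = 109 − 1 = 108 = 2^2 · 3^3.
Test 71^(108/q) mod 109 for each prime factor q of 108:
71^54 ≡ 1 (mod 109)  [q = 2: ≡ 1 ✗]
71^36 ≡ 1 (mod 109)  [q = 3: ≡ 1 ✗]
Since 71^54 ≡ 1, the order of 71 divides 54 < 108, so 71 is not a primitive root.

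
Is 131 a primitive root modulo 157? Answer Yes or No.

Yes

φ(157) = 157 − 1 = 156 = 2^2 · 3 · 13.
It suffices to check that the order of 131 is not a proper divisor of 156: compute 131^(156/q) for q ∈ {2, 3, 13}.
131^78 ≡ 156 (mod 157)  [q = 2: ≢ 1 ✓]
131^52 ≡ 144 (mod 157)  [q = 3: ≢ 1 ✓]
131^12 ≡ 14 (mod 157)  [q = 13: ≢ 1 ✓]
None equal 1, so ord_157(131) = 156: 131 is a primitive root.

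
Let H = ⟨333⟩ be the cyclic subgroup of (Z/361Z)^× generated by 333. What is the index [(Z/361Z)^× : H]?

19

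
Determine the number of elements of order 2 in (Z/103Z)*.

1

φ(103) = 103 − 1 = 102 = 2 · 3 · 17.
Since (Z/103Z)^× is cyclic of order 102, the number of elements of order d is φ(d) when d | 102 and 0 otherwise.
2 | 102, and φ(2) = 2 − 1 = 1.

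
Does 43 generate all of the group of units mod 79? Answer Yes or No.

Yes

φ(79) = 79 − 1 = 78 = 2 · 3 · 13.
43 is a primitive root mod 79 iff 43^(φ(79)/q) ≢ 1 for every prime q | φ(79), i.e. q ∈ {2, 3, 13}.
43^39 ≡ 78 (mod 79)  [q = 2: ≢ 1 ✓]
43^26 ≡ 23 (mod 79)  [q = 3: ≢ 1 ✓]
43^6 ≡ 62 (mod 79)  [q = 13: ≢ 1 ✓]
All checks pass, so 43 has order 78 and is a primitive root modulo 79.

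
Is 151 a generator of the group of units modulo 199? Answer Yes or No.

No

φ(199) = 199 − 1 = 198 = 2 · 3^2 · 11.
Test 151^(198/q) mod 199 for each prime factor q of 198:
151^99 ≡ 1 (mod 199)  [q = 2: ≡ 1 ✗]
151^66 ≡ 92 (mod 199)  [q = 3: ≢ 1 ✓]
151^18 ≡ 61 (mod 199)  [q = 11: ≢ 1 ✓]
The check at q = 2 fails, so 151 generates a proper subgroup.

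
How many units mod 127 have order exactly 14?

φ(127) = 127 − 1 = 126 = 2 · 3^2 · 7.
In a cyclic group of order 126, there are φ(d) elements of order d for each divisor d of 126, and zero for non-divisors.
14 = 2 · 7 divides 126, and φ(14) = 6.

6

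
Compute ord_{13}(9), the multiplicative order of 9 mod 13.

3

The order of 9 must divide φ(13) = 13 − 1 = 12 = 2^2 · 3.
Divisors of 12: 1, 2, 3, 4, 6, 12.
Test each divisor d:
9^1 ≡ 9 (mod 13)
9^2 ≡ 3 (mod 13)
9^3 ≡ 1 (mod 13) ✓
Therefore the multiplicative order of 9 modulo 13 is 3.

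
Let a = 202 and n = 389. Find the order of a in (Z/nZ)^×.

194

Since 202 ∈ (Z/389Z)^×, its order divides φ(389) = 389 − 1 = 388 = 2^2 · 97.
Divisors of 388: 1, 2, 4, 97, 194, 388.
Evaluate successive powers at the divisors of 388:
202^1 ≡ 202 (mod 389)
202^2 ≡ 348 (mod 389)
202^4 ≡ 125 (mod 389)
202^97 ≡ 388 (mod 389)
202^194 ≡ 1 (mod 389) ✓
Hence ord(202) = 194.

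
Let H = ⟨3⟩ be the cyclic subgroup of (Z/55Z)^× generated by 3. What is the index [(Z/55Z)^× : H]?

The order of 3 must divide φ(55) = φ(5·11) = (5−1)·(11−1) = 4·10 = 40 = 2^3 · 5.
Divisors of 40: 1, 2, 4, 5, 8, 10, 20, 40.
Check 3^d mod 55 for each divisor in increasing order:
3^1 ≡ 3 (mod 55)
3^2 ≡ 9 (mod 55)
3^4 ≡ 26 (mod 55)
3^5 ≡ 23 (mod 55)
3^8 ≡ 16 (mod 55)
3^10 ≡ 34 (mod 55)
3^20 ≡ 1 (mod 55) ✓
So ord_55(3) = 20, hence |⟨3⟩| = 20.
Index = |(Z/55Z)^×| / |⟨3⟩| = 40 / 20 = 2.

2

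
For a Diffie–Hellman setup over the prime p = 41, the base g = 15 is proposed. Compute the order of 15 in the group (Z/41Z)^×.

40

Since 15 ∈ (Z/41Z)^×, its order divides φ(41) = 41 − 1 = 40 = 2^3 · 5.
Divisors of 40: 1, 2, 4, 5, 8, 10, 20, 40.
Test each divisor d:
15^1 ≡ 15 (mod 41)
15^2 ≡ 20 (mod 41)
15^4 ≡ 31 (mod 41)
15^5 ≡ 14 (mod 41)
15^8 ≡ 18 (mod 41)
15^10 ≡ 32 (mod 41)
15^20 ≡ 40 (mod 41)
15^40 ≡ 1 (mod 41) ✓
So ord_41(15) = 40.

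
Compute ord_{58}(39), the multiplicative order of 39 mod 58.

Since 39 ∈ (Z/58Z)^×, its order divides φ(58) = φ(2)·φ(29) = 1·28 = 28 = 2^2 · 7.
Divisors of 28: 1, 2, 4, 7, 14, 28.
Check 39^d mod 58 for each divisor in increasing order:
39^1 ≡ 39
39^2 ≡ 13
39^4 ≡ 53
39^7 ≡ 17
39^14 ≡ 57
39^28 ≡ 1
Hence ord(39) = 28.

28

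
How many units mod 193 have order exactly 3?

φ(193) = 193 − 1 = 192 = 2^6 · 3.
In a cyclic group of order 192, there are φ(d) elements of order d for each divisor d of 192, and zero for non-divisors.
3 | 192, and φ(3) = 3 − 1 = 2.

2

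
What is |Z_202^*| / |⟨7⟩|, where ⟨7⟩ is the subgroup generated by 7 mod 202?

1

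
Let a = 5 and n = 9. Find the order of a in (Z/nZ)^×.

6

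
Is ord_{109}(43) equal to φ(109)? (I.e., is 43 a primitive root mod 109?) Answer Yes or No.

No

φ(109) = 109 − 1 = 108 = 2^2 · 3^3.
Test 43^(108/q) mod 109 for each prime factor q of 108:
43^54 ≡ 1 (mod 109)  [q = 2: ≡ 1 ✗]
43^36 ≡ 1 (mod 109)  [q = 3: ≡ 1 ✗]
The check at q = 2 fails, so 43 generates a proper subgroup.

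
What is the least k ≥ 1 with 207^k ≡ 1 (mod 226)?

The order of 207 must divide φ(226) = φ(2)·φ(113) = 1·112 = 112 = 2^4 · 7.
Divisors of 112: 1, 2, 4, 7, 8, 14, 16, 28, 56, 112.
Check 207^d mod 226 for each divisor in increasing order:
207^1 ≡ 207 (mod 226)
207^2 ≡ 135 (mod 226)
207^4 ≡ 145 (mod 226)
207^7 ≡ 71 (mod 226)
207^8 ≡ 7 (mod 226)
207^14 ≡ 69 (mod 226)
207^16 ≡ 49 (mod 226)
207^28 ≡ 15 (mod 226)
207^56 ≡ 225 (mod 226)
207^112 ≡ 1 (mod 226) ✓
The smallest such exponent is 112, so the order of 207 is 112.

112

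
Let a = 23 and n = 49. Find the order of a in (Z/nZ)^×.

The order of 23 must divide φ(49) = φ(7^2) = 7·(7−1) = 42 = 2 · 3 · 7.
Divisors of 42: 1, 2, 3, 6, 7, 14, 21, 42.
Test each divisor d:
23^1 ≡ 23
23^2 ≡ 39
23^3 ≡ 15
23^6 ≡ 29
23^7 ≡ 30
23^14 ≡ 18
23^21 ≡ 1
The smallest such exponent is 21, so the order of 23 is 21.

21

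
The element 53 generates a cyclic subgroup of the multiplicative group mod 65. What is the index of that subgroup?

12

ord(53) | φ(65) = φ(5·13) = (5−1)·(13−1) = 4·12 = 48 = 2^4 · 3.
Divisors of 48: 1, 2, 3, 4, 6, 8, 12, 16, 24, 48.
Check 53^d mod 65 for each divisor in increasing order:
53^1 ≡ 53
53^2 ≡ 14
53^3 ≡ 27
53^4 ≡ 1
So ord_65(53) = 4, hence |⟨53⟩| = 4.
Index = |(Z/65Z)^×| / |⟨53⟩| = 48 / 4 = 12.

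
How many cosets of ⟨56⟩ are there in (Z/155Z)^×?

40

By Lagrange's theorem, ord_155(56) divides φ(155) = φ(5·31) = (5−1)·(31−1) = 4·30 = 120 = 2^3 · 3 · 5.
Divisors of 120: 1, 2, 3, 4, 5, 6, 8, 10, 12, 15, 20, 24, 30, 40, 60, 120.
Evaluate successive powers at the divisors of 120:
56^1 ≡ 56
56^2 ≡ 36
56^3 ≡ 1
Thus |⟨56⟩| = ord(56) = 3.
[(Z/155Z)^× : ⟨56⟩] = 120/3 = 40.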